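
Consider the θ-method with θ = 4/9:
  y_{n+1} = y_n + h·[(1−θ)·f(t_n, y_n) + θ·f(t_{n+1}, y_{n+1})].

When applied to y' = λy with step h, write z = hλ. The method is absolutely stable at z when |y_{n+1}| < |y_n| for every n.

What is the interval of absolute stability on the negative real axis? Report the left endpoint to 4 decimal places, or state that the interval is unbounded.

Set f=λy, z=hλ:
  y_{n+1} = y_n + z·[5/9·y_n + 4/9·y_{n+1}] ⇒ (1 − 4/9z)y_{n+1} = (1 + 5/9z)y_n
  R(z) = (1 + 5/9z)/(1 − 4/9z).

Boundary: |R(x)|=1, x<0.
x=-0.52: |R|=0.5776
R=−1: 1+5/9x = −1+4/9x ⇒ -1/9x=2 ⇒ x=2/(-1/9)=-18.0000
Confirm numerically:
  x=-15.857: |R|=0.97041 <1
  x=-10.021: |R|=0.83744 <1
  x=-7.581: |R|=0.73505 <1
  x=-7.279: |R|=0.71873 <1
  x=-18.478: |R|=1.00577 >1
  x=-18.323: |R|=1.00393 >1
  x=-18.028: |R|=1.00035 >1
So |R|<1 on (-18.0000, 0).

(-18.0000, 0).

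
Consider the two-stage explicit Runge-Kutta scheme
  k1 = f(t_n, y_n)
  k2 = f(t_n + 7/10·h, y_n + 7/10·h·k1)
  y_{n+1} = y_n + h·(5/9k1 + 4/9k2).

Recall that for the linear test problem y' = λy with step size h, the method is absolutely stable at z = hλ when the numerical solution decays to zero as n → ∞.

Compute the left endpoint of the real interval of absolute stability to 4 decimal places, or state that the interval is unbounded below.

left endpoint -3.2143.

Test eqn y'=λy, z=hλ:
  k1=λy_n ⇒ h·k1=z·y_n;  k2=λ(1+7/10z)y_n ⇒ h·k2=z(1+7/10z)y_n
  y_{n+1}/y_n = 1 + 5/9z + 4/9z(1+7/10z) = 1 + z + 14/45z²
  Hence R(z) = 1 + z + 14/45z².

Solve |R(x)|<1 on ℝ⁻.
x=-1.21: |R|=0.2455
R=1: x+14/45x²=0 ⇒ x=−45/14=-3.2143; min R=1−1/(4·14/45)=0.1964>−1
Confirm numerically:
  x=-2.813: |R|=0.64881 <1
  x=-2.801: |R|=0.63985 <1
  x=-2.464: |R|=0.42485 <1
  x=-2.055: |R|=0.25883 <1
  x=-3.671: |R|=1.52161 >1
  x=-3.477: |R|=1.28419 >1
Stable set (-3.2143, 0).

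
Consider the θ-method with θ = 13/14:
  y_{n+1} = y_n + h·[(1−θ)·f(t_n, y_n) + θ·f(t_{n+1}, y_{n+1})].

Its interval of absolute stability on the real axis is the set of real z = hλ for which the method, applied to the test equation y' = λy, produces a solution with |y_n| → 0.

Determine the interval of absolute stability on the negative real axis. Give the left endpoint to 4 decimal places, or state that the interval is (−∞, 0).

With y'=λy (z=hλ):
  y_{n+1} = y_n + z·[1/14·y_n + 13/14·y_{n+1}] ⇒ (1 − 13/14z)y_{n+1} = (1 + 1/14z)y_n
  R(z) = (1 + 1/14z)/(1 − 13/14z).

Boundary: |R(x)|=1, x<0.
x=-1.38: |R|=0.3951
x=-2: |R|=0.3000
x=-10: |R|=0.0278
x=-100: |R|=0.0654
θ=13/14≥1/2 ⇒ |1+1/14x|<|1−13/14x| ∀x<0 ⇒ stable on all of ℝ⁻.

interval (−∞, 0).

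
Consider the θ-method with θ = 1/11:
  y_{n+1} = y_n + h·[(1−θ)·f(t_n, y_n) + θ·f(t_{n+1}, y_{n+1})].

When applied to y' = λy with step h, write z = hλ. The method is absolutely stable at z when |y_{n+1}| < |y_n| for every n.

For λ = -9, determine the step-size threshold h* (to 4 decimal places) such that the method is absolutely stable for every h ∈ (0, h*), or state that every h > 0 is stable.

(-2.4444,0); λ=-9 ⇒ h* = (22/9)/9 = 0.2716.

With y'=λy (z=hλ):
  y_{n+1} = y_n + z·[10/11·y_n + 1/11·y_{n+1}] ⇒ (1 − 1/11z)y_{n+1} = (1 + 10/11z)y_n
  ⇒ R(z) = (1 + 10/11z)/(1 − 1/11z).

Need |R(x)|<1, x<0.
x=-0.43: |R|=0.5862
R=−1: 1+10/11x = −1+1/11x ⇒ -9/11x=2 ⇒ x=2/(-9/11)=-2.4444
Confirm numerically:
  x=-2.408: |R|=0.97554 <1
  x=-2.377: |R|=0.95462 <1
  x=-2.083: |R|=0.75136 <1
  x=-1.952: |R|=0.65781 <1
  x=-2.950: |R|=1.32616 >1
  x=-2.747: |R|=1.19808 >1
Interval (-2.4444, 0).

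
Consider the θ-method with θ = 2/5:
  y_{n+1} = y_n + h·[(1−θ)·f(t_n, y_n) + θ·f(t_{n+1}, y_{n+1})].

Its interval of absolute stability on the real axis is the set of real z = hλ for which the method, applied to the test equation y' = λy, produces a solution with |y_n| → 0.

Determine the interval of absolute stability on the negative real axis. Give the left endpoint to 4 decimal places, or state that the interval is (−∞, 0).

z∈(-10.0000,0).

With y'=λy (z=hλ):
  y_{n+1} = y_n + z·[3/5·y_n + 2/5·y_{n+1}] ⇒ (1 − 2/5z)y_{n+1} = (1 + 3/5z)y_n
  so R(z) = (1 + 3/5z)/(1 − 2/5z).

Need |R(x)|<1, x<0.
x=-0.55: |R|=0.5492
R=−1: 1+3/5x = −1+2/5x ⇒ -1/5x=2 ⇒ x=2/(-1/5)=-10.0000
Confirm numerically:
  x=-9.594: |R|=0.98321 <1
  x=-8.007: |R|=0.90516 <1
  x=-6.074: |R|=0.77105 <1
  x=-4.199: |R|=0.56702 <1
  x=-10.108: |R|=1.00428 >1
  x=-10.106: |R|=1.00420 >1
So |R|<1 on (-10.0000, 0).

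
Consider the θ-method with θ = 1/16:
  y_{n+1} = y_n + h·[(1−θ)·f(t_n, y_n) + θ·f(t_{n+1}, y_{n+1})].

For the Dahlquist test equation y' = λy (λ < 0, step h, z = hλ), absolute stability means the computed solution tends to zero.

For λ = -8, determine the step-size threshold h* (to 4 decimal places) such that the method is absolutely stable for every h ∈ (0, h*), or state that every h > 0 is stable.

(-2.2857,0); λ=-8 ⇒ h* = (16/7)/8 = 0.2857.

On y'=λy, z=hλ:
  y_{n+1} = y_n + z·[15/16·y_n + 1/16·y_{n+1}] ⇒ (1 − 1/16z)y_{n+1} = (1 + 15/16z)y_n
  R(z) = (1 + 15/16z)/(1 − 1/16z).

Boundary: |R(x)|=1, x<0.
x=-0.72: |R|=0.3110
R=−1: 1+15/16x = −1+1/16x ⇒ -7/8x=2 ⇒ x=2/(-7/8)=-2.2857
Confirm numerically:
  x=-1.704: |R|=0.53999 <1
  x=-1.411: |R|=0.29665 <1
  x=-1.084: |R|=0.01522 <1
  x=-2.831: |R|=1.40540 >1
  x=-2.767: |R|=1.35903 >1
So |R|<1 on (-2.2857, 0).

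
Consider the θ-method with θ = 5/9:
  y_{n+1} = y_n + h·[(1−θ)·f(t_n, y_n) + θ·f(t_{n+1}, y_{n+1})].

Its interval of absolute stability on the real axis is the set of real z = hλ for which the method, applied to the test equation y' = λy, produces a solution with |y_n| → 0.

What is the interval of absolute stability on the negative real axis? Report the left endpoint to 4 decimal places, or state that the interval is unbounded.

interval (−∞, 0).

Set f=λy, z=hλ:
  y_{n+1} = y_n + z·[4/9·y_n + 5/9·y_{n+1}] ⇒ (1 − 5/9z)y_{n+1} = (1 + 4/9z)y_n
  ⇒ R(z) = (1 + 4/9z)/(1 − 5/9z).

Find x<0 with |R(x)|<1.
x=-0.51: |R|=0.6026
x=-2: |R|=0.0526
x=-10: |R|=0.5254
x=-100: |R|=0.7682
θ=5/9≥1/2 ⇒ |1+4/9x|<|1−5/9x| ∀x<0 ⇒ interval (−∞,0).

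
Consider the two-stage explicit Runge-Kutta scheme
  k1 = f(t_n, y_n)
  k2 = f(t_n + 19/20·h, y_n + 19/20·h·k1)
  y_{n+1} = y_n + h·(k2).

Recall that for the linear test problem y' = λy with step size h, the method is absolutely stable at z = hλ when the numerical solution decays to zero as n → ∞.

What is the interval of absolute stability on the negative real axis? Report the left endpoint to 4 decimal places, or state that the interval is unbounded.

z∈(-1.0526,0).

With y'=λy (z=hλ):
  k1=λy_n ⇒ h·k1=z·y_n;  k2=λ(1+19/20z)y_n ⇒ h·k2=z(1+19/20z)y_n
  y_{n+1}/y_n = 1 + z(1+19/20z) = 1 + z + 19/20z²
  so R(z) = 1 + z + 19/20z².

Solve |R(x)|<1 on ℝ⁻.
x=-1.12: |R|=1.0717
R=1: x+19/20x²=0 ⇒ x=−20/19=-1.0526; min R=1−1/(4·19/20)=0.7368>−1
Confirm numerically:
  x=-0.736: |R|=0.77861 <1
  x=-0.561: |R|=0.73798 <1
  x=-0.432: |R|=0.74529 <1
  x=-1.496: |R|=1.63012 >1
  x=-1.439: |R|=1.52818 >1
Stable set (-1.0526, 0).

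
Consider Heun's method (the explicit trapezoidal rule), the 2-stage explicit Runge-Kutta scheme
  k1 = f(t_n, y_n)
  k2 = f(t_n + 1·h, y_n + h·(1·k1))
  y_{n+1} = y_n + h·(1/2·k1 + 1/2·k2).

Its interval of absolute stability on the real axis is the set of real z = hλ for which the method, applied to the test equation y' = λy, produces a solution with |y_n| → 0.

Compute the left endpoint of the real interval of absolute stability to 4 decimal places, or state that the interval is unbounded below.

Set f=λy, z=hλ:
  order 2, 2-stage ⇒ R(z)=1+z+z^2/2
  (e.g. R(-0.42)=0.66820, |R|=0.66820)

Need |R(x)|<1, x<0.
x=-0.42: |R|=0.6682
|R(-1.51)|=0.6300 |R(-1.26)|=0.5338 |R(-0.59)|=0.5840
Bisect:
  x_lo=-2.6367 |R|=1.8394  x_hi=-0.1708 |R|=0.8438
  mid=-1.40374 |R|=0.58150 →hi
  mid=-2.02023 |R|=1.02043 →lo
  mid=-1.71198 |R|=0.75346 →hi
  mid=-1.86611 |R|=0.87507 →hi
  mid=-1.94317 |R|=0.94478 →hi
  mid=-1.98170 |R|=0.98186 →hi
  mid=-2.00096 |R|=1.00096 →lo
  mid=-1.99133 |R|=0.99137 →hi
  mid=-1.99614 |R|=0.99615 →hi
  ...
  [-2.00006,-1.99991] ⇒ x*=-2.0000
Interval (-2.0000, 0).

left endpoint -2.0000.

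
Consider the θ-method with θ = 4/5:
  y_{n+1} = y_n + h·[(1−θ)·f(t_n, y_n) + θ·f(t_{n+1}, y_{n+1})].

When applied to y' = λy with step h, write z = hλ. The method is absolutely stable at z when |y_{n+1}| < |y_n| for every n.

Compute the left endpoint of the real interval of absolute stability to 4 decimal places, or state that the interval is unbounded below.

Test eqn y'=λy, z=hλ:
  y_{n+1} = y_n + z·[1/5·y_n + 4/5·y_{n+1}] ⇒ (1 − 4/5z)y_{n+1} = (1 + 1/5z)y_n
  so R(z) = (1 + 1/5z)/(1 − 4/5z).

Need |R(x)|<1, x<0.
x=-1.53: |R|=0.3121
x=-2: |R|=0.2308
x=-10: |R|=0.1111
x=-100: |R|=0.2346
θ=4/5≥1/2 ⇒ |1+1/5x|<|1−4/5x| ∀x<0 ⇒ stable on all of ℝ⁻.

(−∞, 0) — no finite endpoint.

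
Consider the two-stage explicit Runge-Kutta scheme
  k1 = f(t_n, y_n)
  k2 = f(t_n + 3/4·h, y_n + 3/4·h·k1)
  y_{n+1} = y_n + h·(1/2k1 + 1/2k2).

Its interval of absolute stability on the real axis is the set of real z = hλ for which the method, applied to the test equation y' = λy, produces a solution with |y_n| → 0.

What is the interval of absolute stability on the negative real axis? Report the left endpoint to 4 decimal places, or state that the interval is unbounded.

With y'=λy (z=hλ):
  k1=λy_n ⇒ h·k1=z·y_n;  k2=λ(1+3/4z)y_n ⇒ h·k2=z(1+3/4z)y_n
  y_{n+1}/y_n = 1 + 1/2z + 1/2z(1+3/4z) = 1 + z + 3/8z²
  Hence R(z) = 1 + z + 3/8z².

Need |R(x)|<1, x<0.
x=-0.86: |R|=0.4173
R=1: x+3/8x²=0 ⇒ x=−8/3=-2.6667; min R=1−1/(4·3/8)=0.3333>−1
Confirm numerically:
  x=-2.556: |R|=0.89393 <1
  x=-1.718: |R|=0.38882 <1
  x=-1.499: |R|=0.34363 <1
  x=-1.284: |R|=0.33425 <1
  x=-2.942: |R|=1.30376 >1
  x=-2.832: |R|=1.17558 >1
Interval (-2.6667, 0).

z∈(-2.6667,0).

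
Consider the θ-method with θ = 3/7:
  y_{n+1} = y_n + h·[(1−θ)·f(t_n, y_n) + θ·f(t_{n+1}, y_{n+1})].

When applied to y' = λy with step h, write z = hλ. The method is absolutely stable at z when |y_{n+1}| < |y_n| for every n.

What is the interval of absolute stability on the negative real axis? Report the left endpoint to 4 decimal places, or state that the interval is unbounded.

z∈(-14.0000,0).

Set f=λy, z=hλ:
  y_{n+1} = y_n + z·[4/7·y_n + 3/7·y_{n+1}] ⇒ (1 − 3/7z)y_{n+1} = (1 + 4/7z)y_n
  so R(z) = (1 + 4/7z)/(1 − 3/7z).

Solve |R(x)|<1 on ℝ⁻.
x=-0.36: |R|=0.6881
R=−1: 1+4/7x = −1+3/7x ⇒ -1/7x=2 ⇒ x=2/(-1/7)=-14.0000
Confirm numerically:
  x=-12.777: |R|=0.97302 <1
  x=-12.302: |R|=0.96133 <1
  x=-7.389: |R|=0.77334 <1
  x=-5.898: |R|=0.67190 <1
  x=-14.550: |R|=1.01086 >1
  x=-14.250: |R|=1.00503 >1
Stable set (-14.0000, 0).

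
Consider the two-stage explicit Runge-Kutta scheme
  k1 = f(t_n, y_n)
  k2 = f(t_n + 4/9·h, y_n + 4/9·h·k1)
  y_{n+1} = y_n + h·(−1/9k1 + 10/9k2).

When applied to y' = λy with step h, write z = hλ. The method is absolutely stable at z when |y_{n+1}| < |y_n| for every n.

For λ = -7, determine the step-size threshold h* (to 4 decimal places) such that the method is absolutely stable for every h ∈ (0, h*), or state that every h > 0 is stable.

(-2.0250,0); λ=-7 ⇒ h* = (81/40)/7 = 0.2893.

On y'=λy, z=hλ:
  k1=λy_n ⇒ h·k1=z·y_n;  k2=λ(1+4/9z)y_n ⇒ h·k2=z(1+4/9z)y_n
  y_{n+1}/y_n = 1 − 1/9z + 10/9z(1+4/9z) = 1 + z + 40/81z²
  Hence R(z) = 1 + z + 40/81z².

Boundary: |R(x)|=1, x<0.
x=-0.98: |R|=0.4943
R=1: x+40/81x²=0 ⇒ x=−81/40=-2.0250; min R=1−1/(4·40/81)=0.4938>−1
Confirm numerically:
  x=-1.681: |R|=0.71444 <1
  x=-0.974: |R|=0.49448 <1
  x=-0.862: |R|=0.50494 <1
  x=-2.437: |R|=1.49582 >1
  x=-2.343: |R|=1.36794 >1
Interval (-2.0250, 0).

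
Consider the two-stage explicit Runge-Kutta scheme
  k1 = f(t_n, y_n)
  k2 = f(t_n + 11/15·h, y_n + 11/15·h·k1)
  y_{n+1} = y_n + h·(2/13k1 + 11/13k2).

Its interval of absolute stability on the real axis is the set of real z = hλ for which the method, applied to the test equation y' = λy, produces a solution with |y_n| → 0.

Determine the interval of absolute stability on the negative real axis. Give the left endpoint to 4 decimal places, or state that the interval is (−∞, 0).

z∈(-1.6116,0).

On y'=λy, z=hλ:
  k1=λy_n ⇒ h·k1=z·y_n;  k2=λ(1+11/15z)y_n ⇒ h·k2=z(1+11/15z)y_n
  y_{n+1}/y_n = 1 + 2/13z + 11/13z(1+11/15z) = 1 + z + 121/195z²
  R(z) = 1 + z + 121/195z².

Find x<0 with |R(x)|<1.
x=-1: |R|=0.6205
R=1: x+121/195x²=0 ⇒ x=−195/121=-1.6116; min R=1−1/(4·121/195)=0.5971>−1
Confirm numerically:
  x=-1.249: |R|=0.71900 <1
  x=-1.171: |R|=0.67987 <1
  x=-0.656: |R|=0.61103 <1
  x=-2.097: |R|=1.63165 >1
  x=-1.954: |R|=1.41519 >1
Stable set (-1.6116, 0).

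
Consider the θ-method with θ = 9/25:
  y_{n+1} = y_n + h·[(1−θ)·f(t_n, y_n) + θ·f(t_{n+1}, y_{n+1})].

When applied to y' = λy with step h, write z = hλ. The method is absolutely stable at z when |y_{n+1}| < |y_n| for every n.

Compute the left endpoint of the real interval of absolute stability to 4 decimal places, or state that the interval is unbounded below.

With y'=λy (z=hλ):
  y_{n+1} = y_n + z·[16/25·y_n + 9/25·y_{n+1}] ⇒ (1 − 9/25z)y_{n+1} = (1 + 16/25z)y_n
  so R(z) = (1 + 16/25z)/(1 − 9/25z).

Need |R(x)|<1, x<0.
x=-0.54: |R|=0.5479
R=−1: 1+16/25x = −1+9/25x ⇒ -7/25x=2 ⇒ x=2/(-7/25)=-7.1429
Confirm numerically:
  x=-6.956: |R|=0.98507 <1
  x=-5.419: |R|=0.83643 <1
  x=-4.021: |R|=0.64286 <1
  x=-7.487: |R|=1.02608 >1
  x=-7.260: |R|=1.00908 >1
Interval (-7.1429, 0).

z* = -7.1429.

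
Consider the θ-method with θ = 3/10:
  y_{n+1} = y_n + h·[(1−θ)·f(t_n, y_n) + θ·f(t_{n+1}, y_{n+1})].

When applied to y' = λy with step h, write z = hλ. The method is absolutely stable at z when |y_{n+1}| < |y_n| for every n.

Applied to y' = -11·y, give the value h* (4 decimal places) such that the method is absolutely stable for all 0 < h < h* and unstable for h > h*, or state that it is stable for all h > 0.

Set f=λy, z=hλ:
  y_{n+1} = y_n + z·[7/10·y_n + 3/10·y_{n+1}] ⇒ (1 − 3/10z)y_{n+1} = (1 + 7/10z)y_n
  Hence R(z) = (1 + 7/10z)/(1 − 3/10z).

Find x<0 with |R(x)|<1.
x=-0.31: |R|=0.7164
R=−1: 1+7/10x = −1+3/10x ⇒ -2/5x=2 ⇒ x=2/(-2/5)=-5.0000
Confirm numerically:
  x=-3.503: |R|=0.70803 <1
  x=-3.183: |R|=0.62822 <1
  x=-2.749: |R|=0.50655 <1
  x=-5.283: |R|=1.04379 >1
  x=-5.153: |R|=1.02404 >1
Stable set (-5.0000, 0).

(-5.0000,0); λ=-11 ⇒ h* = (5)/11 = 0.4545.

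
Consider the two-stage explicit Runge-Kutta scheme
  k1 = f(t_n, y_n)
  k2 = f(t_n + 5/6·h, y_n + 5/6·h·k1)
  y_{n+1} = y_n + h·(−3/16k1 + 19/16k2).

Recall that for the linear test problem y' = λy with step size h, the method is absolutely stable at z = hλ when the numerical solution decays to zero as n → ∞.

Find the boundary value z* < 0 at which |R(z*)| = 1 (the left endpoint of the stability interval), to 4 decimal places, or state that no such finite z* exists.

left endpoint -1.0105.

On y'=λy, z=hλ:
  k1=λy_n ⇒ h·k1=z·y_n;  k2=λ(1+5/6z)y_n ⇒ h·k2=z(1+5/6z)y_n
  y_{n+1}/y_n = 1 − 3/16z + 19/16z(1+5/6z) = 1 + z + 95/96z²
  Hence R(z) = 1 + z + 95/96z².

Solve |R(x)|<1 on ℝ⁻.
x=-1.56: |R|=1.8483
R=1: x+95/96x²=0 ⇒ x=−96/95=-1.0105; min R=1−1/(4·95/96)=0.7474>−1
Confirm numerically:
  x=-0.870: |R|=0.87902 <1
  x=-0.823: |R|=0.84727 <1
  x=-0.734: |R|=0.79914 <1
  x=-0.692: |R|=0.78188 <1
  x=-1.373: |R|=1.49249 >1
  x=-1.275: |R|=1.33369 >1
Interval (-1.0105, 0).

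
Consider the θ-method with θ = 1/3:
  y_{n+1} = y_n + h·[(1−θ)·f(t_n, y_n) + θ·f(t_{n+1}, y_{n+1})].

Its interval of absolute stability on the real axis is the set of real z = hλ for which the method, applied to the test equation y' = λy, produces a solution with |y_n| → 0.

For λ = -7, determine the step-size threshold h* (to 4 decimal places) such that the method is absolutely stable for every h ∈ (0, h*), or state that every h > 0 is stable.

(-6.0000,0); λ=-7 ⇒ h* = (6)/7 = 0.8571.

On y'=λy, z=hλ:
  y_{n+1} = y_n + z·[2/3·y_n + 1/3·y_{n+1}] ⇒ (1 − 1/3z)y_{n+1} = (1 + 2/3z)y_n
  Hence R(z) = (1 + 2/3z)/(1 − 1/3z).

Solve |R(x)|<1 on ℝ⁻.
x=-0.53: |R|=0.5496
R=−1: 1+2/3x = −1+1/3x ⇒ -1/3x=2 ⇒ x=2/(-1/3)=-6.0000
Confirm numerically:
  x=-5.532: |R|=0.94515 <1
  x=-4.075: |R|=0.72792 <1
  x=-2.750: |R|=0.43478 <1
  x=-6.425: |R|=1.04509 >1
  x=-6.375: |R|=1.04000 >1
  x=-6.298: |R|=1.03205 >1
So |R|<1 on (-6.0000, 0).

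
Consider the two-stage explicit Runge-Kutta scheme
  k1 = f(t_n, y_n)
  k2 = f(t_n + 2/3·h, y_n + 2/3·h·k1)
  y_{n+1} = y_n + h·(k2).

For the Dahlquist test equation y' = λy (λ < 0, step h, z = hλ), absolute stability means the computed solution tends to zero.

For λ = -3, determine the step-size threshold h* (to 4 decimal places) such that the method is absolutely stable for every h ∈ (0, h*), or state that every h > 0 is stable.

Test eqn y'=λy, z=hλ:
  k1=λy_n ⇒ h·k1=z·y_n;  k2=λ(1+2/3z)y_n ⇒ h·k2=z(1+2/3z)y_n
  y_{n+1}/y_n = 1 + z(1+2/3z) = 1 + z + 2/3z²
  R(z) = 1 + z + 2/3z².

Solve |R(x)|<1 on ℝ⁻.
x=-1.46: |R|=0.9611
R=1: x+2/3x²=0 ⇒ x=−3/2=-1.5000; min R=1−1/(4·2/3)=0.6250>−1
Confirm numerically:
  x=-1.467: |R|=0.96773 <1
  x=-0.666: |R|=0.62970 <1
  x=-0.655: |R|=0.63102 <1
  x=-2.024: |R|=1.70705 >1
  x=-1.846: |R|=1.42581 >1
  x=-1.791: |R|=1.34745 >1
So |R|<1 on (-1.5000, 0).

(-1.5000,0); λ=-3 ⇒ h* = (3/2)/3 = 0.5000.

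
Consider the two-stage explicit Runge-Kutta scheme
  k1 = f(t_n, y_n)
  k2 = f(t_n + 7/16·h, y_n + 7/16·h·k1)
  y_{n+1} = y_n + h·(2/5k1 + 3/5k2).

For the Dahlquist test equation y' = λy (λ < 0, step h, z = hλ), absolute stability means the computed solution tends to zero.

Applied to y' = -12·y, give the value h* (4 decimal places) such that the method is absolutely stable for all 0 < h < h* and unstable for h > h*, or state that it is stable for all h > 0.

(-3.8095,0); λ=-12 ⇒ h* = (80/21)/12 = 0.3175.

With y'=λy (z=hλ):
  k1=λy_n ⇒ h·k1=z·y_n;  k2=λ(1+7/16z)y_n ⇒ h·k2=z(1+7/16z)y_n
  y_{n+1}/y_n = 1 + 2/5z + 3/5z(1+7/16z) = 1 + z + 21/80z²
  R(z) = 1 + z + 21/80z².

Boundary: |R(x)|=1, x<0.
x=-0.64: |R|=0.4675
R=1: x+21/80x²=0 ⇒ x=−80/21=-3.8095; min R=1−1/(4·21/80)=0.0476>−1
Confirm numerically:
  x=-3.760: |R|=0.95112 <1
  x=-3.499: |R|=0.71479 <1
  x=-2.844: |R|=0.27919 <1
  x=-4.167: |R|=1.39102 >1
  x=-4.001: |R|=1.20110 >1
  x=-3.838: |R|=1.02869 >1
Interval (-3.8095, 0).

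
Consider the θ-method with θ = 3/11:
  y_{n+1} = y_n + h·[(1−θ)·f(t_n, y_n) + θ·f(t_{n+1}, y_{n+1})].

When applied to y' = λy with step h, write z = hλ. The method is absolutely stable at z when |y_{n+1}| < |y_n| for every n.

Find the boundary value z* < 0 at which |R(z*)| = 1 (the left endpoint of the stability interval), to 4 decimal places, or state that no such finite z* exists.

left endpoint -4.4000.

On y'=λy, z=hλ:
  y_{n+1} = y_n + z·[8/11·y_n + 3/11·y_{n+1}] ⇒ (1 − 3/11z)y_{n+1} = (1 + 8/11z)y_n
  so R(z) = (1 + 8/11z)/(1 − 3/11z).

Solve |R(x)|<1 on ℝ⁻.
x=-0.42: |R|=0.6232
R=−1: 1+8/11x = −1+3/11x ⇒ -5/11x=2 ⇒ x=2/(-5/11)=-4.4000
Confirm numerically:
  x=-3.809: |R|=0.86824 <1
  x=-3.380: |R|=0.75875 <1
  x=-2.415: |R|=0.45602 <1
  x=-2.124: |R|=0.34492 <1
  x=-4.628: |R|=1.04581 >1
  x=-4.623: |R|=1.04483 >1
  x=-4.545: |R|=1.02943 >1
So |R|<1 on (-4.4000, 0).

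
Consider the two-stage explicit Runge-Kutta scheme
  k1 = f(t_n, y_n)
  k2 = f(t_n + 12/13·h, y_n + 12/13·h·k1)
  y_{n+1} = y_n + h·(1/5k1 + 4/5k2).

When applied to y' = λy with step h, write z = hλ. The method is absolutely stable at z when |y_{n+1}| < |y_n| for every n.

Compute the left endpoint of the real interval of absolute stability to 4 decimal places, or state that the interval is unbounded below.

z* = -1.3542.

On y'=λy, z=hλ:
  k1=λy_n ⇒ h·k1=z·y_n;  k2=λ(1+12/13z)y_n ⇒ h·k2=z(1+12/13z)y_n
  y_{n+1}/y_n = 1 + 1/5z + 4/5z(1+12/13z) = 1 + z + 48/65z²
  R(z) = 1 + z + 48/65z².

Solve |R(x)|<1 on ℝ⁻.
x=-0.88: |R|=0.6919
R=1: x+48/65x²=0 ⇒ x=−65/48=-1.3542; min R=1−1/(4·48/65)=0.6615>−1
Confirm numerically:
  x=-1.244: |R|=0.89880 <1
  x=-0.926: |R|=0.70721 <1
  x=-0.699: |R|=0.66181 <1
  x=-0.688: |R|=0.66155 <1
  x=-1.540: |R|=1.21134 >1
  x=-1.455: |R|=1.10834 >1
  x=-1.453: |R|=1.10605 >1
So |R|<1 on (-1.3542, 0).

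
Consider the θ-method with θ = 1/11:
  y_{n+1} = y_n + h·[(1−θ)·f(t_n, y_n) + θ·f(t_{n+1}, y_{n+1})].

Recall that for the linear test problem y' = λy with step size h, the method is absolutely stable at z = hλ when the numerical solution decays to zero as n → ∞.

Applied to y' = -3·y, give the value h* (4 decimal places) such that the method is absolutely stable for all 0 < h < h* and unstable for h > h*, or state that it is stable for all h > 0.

(-2.4444,0); λ=-3 ⇒ h* = (22/9)/3 = 0.8148.

With y'=λy (z=hλ):
  y_{n+1} = y_n + z·[10/11·y_n + 1/11·y_{n+1}] ⇒ (1 − 1/11z)y_{n+1} = (1 + 10/11z)y_n
  Hence R(z) = (1 + 10/11z)/(1 − 1/11z).

Solve |R(x)|<1 on ℝ⁻.
x=-1.13: |R|=0.0247
R=−1: 1+10/11x = −1+1/11x ⇒ -9/11x=2 ⇒ x=2/(-9/11)=-2.4444
Confirm numerically:
  x=-2.023: |R|=0.70875 <1
  x=-1.888: |R|=0.61142 <1
  x=-1.591: |R|=0.38996 <1
  x=-2.943: |R|=1.32181 >1
  x=-2.842: |R|=1.25849 >1
  x=-2.610: |R|=1.10948 >1
Interval (-2.4444, 0).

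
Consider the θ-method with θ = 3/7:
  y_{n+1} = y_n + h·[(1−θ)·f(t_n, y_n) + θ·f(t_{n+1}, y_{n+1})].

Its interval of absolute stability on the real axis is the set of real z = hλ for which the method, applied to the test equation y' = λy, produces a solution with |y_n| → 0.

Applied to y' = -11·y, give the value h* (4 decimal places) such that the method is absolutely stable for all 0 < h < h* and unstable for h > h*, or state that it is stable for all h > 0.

(-14.0000,0); λ=-11 ⇒ h* = (14)/11 = 1.2727.

Set f=λy, z=hλ:
  y_{n+1} = y_n + z·[4/7·y_n + 3/7·y_{n+1}] ⇒ (1 − 3/7z)y_{n+1} = (1 + 4/7z)y_n
  ⇒ R(z) = (1 + 4/7z)/(1 − 3/7z).

Boundary: |R(x)|=1, x<0.
x=-0.52: |R|=0.5748
R=−1: 1+4/7x = −1+3/7x ⇒ -1/7x=2 ⇒ x=2/(-1/7)=-14.0000
Confirm numerically:
  x=-11.865: |R|=0.94988 <1
  x=-11.170: |R|=0.93014 <1
  x=-10.373: |R|=0.90485 <1
  x=-14.536: |R|=1.01059 >1
  x=-14.345: |R|=1.00690 >1
  x=-14.039: |R|=1.00079 >1
So |R|<1 on (-14.0000, 0).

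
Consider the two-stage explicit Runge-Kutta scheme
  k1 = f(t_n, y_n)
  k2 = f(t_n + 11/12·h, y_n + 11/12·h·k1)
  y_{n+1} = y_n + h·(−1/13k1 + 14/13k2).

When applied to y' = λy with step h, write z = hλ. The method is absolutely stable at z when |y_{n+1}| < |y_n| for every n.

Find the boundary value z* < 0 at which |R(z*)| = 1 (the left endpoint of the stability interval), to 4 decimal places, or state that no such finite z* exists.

left endpoint -1.0130.

Set f=λy, z=hλ:
  k1=λy_n ⇒ h·k1=z·y_n;  k2=λ(1+11/12z)y_n ⇒ h·k2=z(1+11/12z)y_n
  y_{n+1}/y_n = 1 − 1/13z + 14/13z(1+11/12z) = 1 + z + 77/78z²
  Hence R(z) = 1 + z + 77/78z².

Find x<0 with |R(x)|<1.
x=-0.38: |R|=0.7625
R=1: x+77/78x²=0 ⇒ x=−78/77=-1.0130; min R=1−1/(4·77/78)=0.7468>−1
Confirm numerically:
  x=-0.978: |R|=0.96622 <1
  x=-0.909: |R|=0.90669 <1
  x=-0.867: |R|=0.87505 <1
  x=-0.558: |R|=0.74937 <1
  x=-1.362: |R|=1.46926 >1
  x=-1.062: |R|=1.05138 >1
Interval (-1.0130, 0).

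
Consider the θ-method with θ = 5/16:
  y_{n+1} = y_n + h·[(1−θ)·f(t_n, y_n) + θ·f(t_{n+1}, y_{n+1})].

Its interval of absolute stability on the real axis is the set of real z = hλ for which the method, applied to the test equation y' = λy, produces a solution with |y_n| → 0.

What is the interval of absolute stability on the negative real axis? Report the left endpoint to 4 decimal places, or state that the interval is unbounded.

With y'=λy (z=hλ):
  y_{n+1} = y_n + z·[11/16·y_n + 5/16·y_{n+1}] ⇒ (1 − 5/16z)y_{n+1} = (1 + 11/16z)y_n
  Hence R(z) = (1 + 11/16z)/(1 − 5/16z).

Solve |R(x)|<1 on ℝ⁻.
x=-0.36: |R|=0.6764
R=−1: 1+11/16x = −1+5/16x ⇒ -3/8x=2 ⇒ x=2/(-3/8)=-5.3333
Confirm numerically:
  x=-3.778: |R|=0.73253 <1
  x=-3.713: |R|=0.71873 <1
  x=-2.813: |R|=0.49702 <1
  x=-5.793: |R|=1.06134 >1
  x=-5.656: |R|=1.04372 >1
So |R|<1 on (-5.3333, 0).

(-5.3333, 0).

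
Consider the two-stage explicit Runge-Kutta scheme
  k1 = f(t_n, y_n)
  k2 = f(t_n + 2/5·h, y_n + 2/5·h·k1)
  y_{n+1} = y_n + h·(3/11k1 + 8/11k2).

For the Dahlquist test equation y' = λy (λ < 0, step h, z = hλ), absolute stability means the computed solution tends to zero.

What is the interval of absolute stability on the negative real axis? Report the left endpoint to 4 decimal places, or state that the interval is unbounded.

(-3.4375, 0).

Set f=λy, z=hλ:
  k1=λy_n ⇒ h·k1=z·y_n;  k2=λ(1+2/5z)y_n ⇒ h·k2=z(1+2/5z)y_n
  y_{n+1}/y_n = 1 + 3/11z + 8/11z(1+2/5z) = 1 + z + 16/55z²
  so R(z) = 1 + z + 16/55z².

Find x<0 with |R(x)|<1.
x=-1.49: |R|=0.1558
R=1: x+16/55x²=0 ⇒ x=−55/16=-3.4375; min R=1−1/(4·16/55)=0.1406>−1
Confirm numerically:
  x=-3.408: |R|=0.97075 <1
  x=-2.824: |R|=0.49599 <1
  x=-2.376: |R|=0.26629 <1
  x=-1.567: |R|=0.14732 <1
  x=-3.928: |R|=1.56049 >1
  x=-3.896: |R|=1.51966 >1
  x=-3.508: |R|=1.07195 >1
Interval (-3.4375, 0).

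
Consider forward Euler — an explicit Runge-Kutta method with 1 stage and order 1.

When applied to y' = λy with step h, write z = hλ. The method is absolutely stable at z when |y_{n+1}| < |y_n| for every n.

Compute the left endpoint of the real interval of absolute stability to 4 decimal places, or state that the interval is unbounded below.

On y'=λy, z=hλ:
  order 1, 1-stage ⇒ R(z)=1+z
  (e.g. R(-1.11)=-0.11000, |R|=0.11000)

Solve |R(x)|<1 on ℝ⁻.
x=-1.11: |R|=0.1100
|R(-1.99)|=0.9900 |R(-1.07)|=0.0700 |R(-0.6)|=0.4000
Bisect:
  x_lo=-2.7866 |R|=1.7866  x_hi=-0.3231 |R|=0.6769
  mid=-1.55482 |R|=0.55482 →hi
  mid=-2.17070 |R|=1.17070 →lo
  mid=-1.86276 |R|=0.86276 →hi
  mid=-2.01673 |R|=1.01673 →lo
  mid=-1.93975 |R|=0.93975 →hi
  mid=-1.97824 |R|=0.97824 →hi
  mid=-1.99748 |R|=0.99748 →hi
  ...
  [-2.00004,-1.99989] ⇒ x*=-2.0000
So |R|<1 on (-2.0000, 0).

left endpoint -2.0000.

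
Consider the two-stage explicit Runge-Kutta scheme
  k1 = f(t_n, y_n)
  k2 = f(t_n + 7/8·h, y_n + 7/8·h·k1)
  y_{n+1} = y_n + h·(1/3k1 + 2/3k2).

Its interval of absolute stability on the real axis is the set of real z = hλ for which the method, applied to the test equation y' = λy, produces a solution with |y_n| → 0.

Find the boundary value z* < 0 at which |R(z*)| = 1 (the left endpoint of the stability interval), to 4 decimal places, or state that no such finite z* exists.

On y'=λy, z=hλ:
  k1=λy_n ⇒ h·k1=z·y_n;  k2=λ(1+7/8z)y_n ⇒ h·k2=z(1+7/8z)y_n
  y_{n+1}/y_n = 1 + 1/3z + 2/3z(1+7/8z) = 1 + z + 7/12z²
  Hence R(z) = 1 + z + 7/12z².

Solve |R(x)|<1 on ℝ⁻.
x=-1.59: |R|=0.8847
R=1: x+7/12x²=0 ⇒ x=−12/7=-1.7143; min R=1−1/(4·7/12)=0.5714>−1
Confirm numerically:
  x=-1.613: |R|=0.90470 <1
  x=-1.504: |R|=0.81551 <1
  x=-0.979: |R|=0.58009 <1
  x=-0.737: |R|=0.57985 <1
  x=-2.305: |R|=1.79426 >1
  x=-2.208: |R|=1.63590 >1
  x=-2.133: |R|=1.52099 >1
Stable set (-1.7143, 0).

left endpoint -1.7143.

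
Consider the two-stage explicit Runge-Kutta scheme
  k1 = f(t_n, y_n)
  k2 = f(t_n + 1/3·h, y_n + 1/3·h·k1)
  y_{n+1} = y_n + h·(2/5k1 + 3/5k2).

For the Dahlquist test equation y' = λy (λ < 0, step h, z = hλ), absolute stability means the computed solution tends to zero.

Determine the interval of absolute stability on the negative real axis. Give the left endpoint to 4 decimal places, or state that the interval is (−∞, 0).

Test eqn y'=λy, z=hλ:
  k1=λy_n ⇒ h·k1=z·y_n;  k2=λ(1+1/3z)y_n ⇒ h·k2=z(1+1/3z)y_n
  y_{n+1}/y_n = 1 + 2/5z + 3/5z(1+1/3z) = 1 + z + 1/5z²
  so R(z) = 1 + z + 1/5z².

Solve |R(x)|<1 on ℝ⁻.
x=-1.52: |R|=0.0579
R=1: x+1/5x²=0 ⇒ x=−5=-5.0000; min R=1−1/(4·1/5)=-0.2500>−1
Confirm numerically:
  x=-4.409: |R|=0.47886 <1
  x=-3.771: |R|=0.07309 <1
  x=-3.626: |R|=0.00358 <1
  x=-3.530: |R|=0.03782 <1
  x=-5.168: |R|=1.17364 >1
  x=-5.159: |R|=1.16406 >1
  x=-5.077: |R|=1.07819 >1
Interval (-5.0000, 0).

(-5.0000, 0).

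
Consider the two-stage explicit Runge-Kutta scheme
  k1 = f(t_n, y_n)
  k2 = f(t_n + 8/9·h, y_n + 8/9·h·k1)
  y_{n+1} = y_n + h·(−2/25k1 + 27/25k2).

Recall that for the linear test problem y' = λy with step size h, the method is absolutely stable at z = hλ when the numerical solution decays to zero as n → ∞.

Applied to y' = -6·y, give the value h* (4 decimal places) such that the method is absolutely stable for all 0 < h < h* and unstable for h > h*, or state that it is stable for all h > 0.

Set f=λy, z=hλ:
  k1=λy_n ⇒ h·k1=z·y_n;  k2=λ(1+8/9z)y_n ⇒ h·k2=z(1+8/9z)y_n
  y_{n+1}/y_n = 1 − 2/25z + 27/25z(1+8/9z) = 1 + z + 24/25z²
  Hence R(z) = 1 + z + 24/25z².

Boundary: |R(x)|=1, x<0.
x=-1.41: |R|=1.4986
R=1: x+24/25x²=0 ⇒ x=−25/24=-1.0417; min R=1−1/(4·24/25)=0.7396>−1
Confirm numerically:
  x=-0.928: |R|=0.89874 <1
  x=-0.565: |R|=0.74146 <1
  x=-0.440: |R|=0.74586 <1
  x=-0.435: |R|=0.74666 <1
  x=-1.445: |R|=1.55950 >1
  x=-1.330: |R|=1.36814 >1
So |R|<1 on (-1.0417, 0).

(-1.0417,0); λ=-6 ⇒ h* = (25/24)/6 = 0.1736.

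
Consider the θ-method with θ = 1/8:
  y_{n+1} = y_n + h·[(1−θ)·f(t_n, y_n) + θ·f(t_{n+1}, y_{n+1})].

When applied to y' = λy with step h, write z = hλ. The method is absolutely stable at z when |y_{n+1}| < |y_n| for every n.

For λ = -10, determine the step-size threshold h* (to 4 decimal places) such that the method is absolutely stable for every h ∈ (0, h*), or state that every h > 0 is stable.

(-2.6667,0); λ=-10 ⇒ h* = (8/3)/10 = 0.2667.

On y'=λy, z=hλ:
  y_{n+1} = y_n + z·[7/8·y_n + 1/8·y_{n+1}] ⇒ (1 − 1/8z)y_{n+1} = (1 + 7/8z)y_n
  so R(z) = (1 + 7/8z)/(1 − 1/8z).

Solve |R(x)|<1 on ℝ⁻.
x=-1.16: |R|=0.0131
R=−1: 1+7/8x = −1+1/8x ⇒ -3/4x=2 ⇒ x=2/(-3/4)=-2.6667
Confirm numerically:
  x=-2.579: |R|=0.95028 <1
  x=-2.450: |R|=0.87560 <1
  x=-1.278: |R|=0.10196 <1
  x=-1.200: |R|=0.04348 <1
  x=-2.850: |R|=1.10138 >1
  x=-2.711: |R|=1.02483 >1
Stable set (-2.6667, 0).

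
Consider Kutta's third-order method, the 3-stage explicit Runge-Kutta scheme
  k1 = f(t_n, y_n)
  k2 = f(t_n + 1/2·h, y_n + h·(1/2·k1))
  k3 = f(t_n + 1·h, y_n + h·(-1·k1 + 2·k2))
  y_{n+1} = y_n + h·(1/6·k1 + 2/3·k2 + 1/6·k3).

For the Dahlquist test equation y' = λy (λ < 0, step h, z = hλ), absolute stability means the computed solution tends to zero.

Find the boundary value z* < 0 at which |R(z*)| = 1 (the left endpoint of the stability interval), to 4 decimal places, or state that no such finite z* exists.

With y'=λy (z=hλ):
  order 3, 3-stage ⇒ R(z)=1+z+z^2/2+z^3/6
  (e.g. R(-0.95)=0.35835, |R|=0.35835)

Boundary: |R(x)|=1, x<0.
x=-0.95: |R|=0.3584
|R(-1.57)|=0.0175 |R(-0.95)|=0.3584 |R(-0.77)|=0.4504
Bisect:
  x_lo=-3.3017 |R|=2.8497  x_hi=-0.2325 |R|=0.7925
  mid=-1.76707 |R|=0.12543 →hi
  mid=-2.53437 |R|=1.03591 →lo
  mid=-2.15072 |R|=0.49598 →hi
  mid=-2.34254 |R|=0.74124 →hi
  mid=-2.43846 |R|=0.88196 →hi
  mid=-2.48641 |R|=0.95722 →hi
  mid=-2.51039 |R|=0.99613 →hi
  mid=-2.52238 |R|=1.01591 →lo
  ...
  [-2.51282,-2.51264] ⇒ x*=-2.5127
Stable set (-2.5127, 0).

z* = -2.5127.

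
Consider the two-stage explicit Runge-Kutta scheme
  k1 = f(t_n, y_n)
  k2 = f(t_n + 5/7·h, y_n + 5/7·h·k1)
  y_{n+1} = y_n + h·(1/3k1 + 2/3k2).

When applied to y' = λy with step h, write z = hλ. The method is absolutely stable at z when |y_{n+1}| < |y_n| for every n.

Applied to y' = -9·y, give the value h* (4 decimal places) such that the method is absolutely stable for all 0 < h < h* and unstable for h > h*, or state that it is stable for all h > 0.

Test eqn y'=λy, z=hλ:
  k1=λy_n ⇒ h·k1=z·y_n;  k2=λ(1+5/7z)y_n ⇒ h·k2=z(1+5/7z)y_n
  y_{n+1}/y_n = 1 + 1/3z + 2/3z(1+5/7z) = 1 + z + 10/21z²
  ⇒ R(z) = 1 + z + 10/21z².

Solve |R(x)|<1 on ℝ⁻.
x=-1.11: |R|=0.4767
R=1: x+10/21x²=0 ⇒ x=−21/10=-2.1000; min R=1−1/(4·10/21)=0.4750>−1
Confirm numerically:
  x=-1.972: |R|=0.87980 <1
  x=-1.720: |R|=0.68876 <1
  x=-1.373: |R|=0.52468 <1
  x=-1.099: |R|=0.47614 <1
  x=-2.621: |R|=1.65026 >1
  x=-2.615: |R|=1.64130 >1
Interval (-2.1000, 0).

(-2.1000,0); λ=-9 ⇒ h* = (21/10)/9 = 0.2333.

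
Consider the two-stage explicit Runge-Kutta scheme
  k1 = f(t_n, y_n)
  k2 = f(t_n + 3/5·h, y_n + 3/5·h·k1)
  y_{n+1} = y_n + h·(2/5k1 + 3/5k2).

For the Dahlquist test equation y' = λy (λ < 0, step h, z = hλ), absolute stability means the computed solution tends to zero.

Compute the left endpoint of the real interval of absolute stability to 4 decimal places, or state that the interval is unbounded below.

z* = -2.7778.

Test eqn y'=λy, z=hλ:
  k1=λy_n ⇒ h·k1=z·y_n;  k2=λ(1+3/5z)y_n ⇒ h·k2=z(1+3/5z)y_n
  y_{n+1}/y_n = 1 + 2/5z + 3/5z(1+3/5z) = 1 + z + 9/25z²
  so R(z) = 1 + z + 9/25z².

Solve |R(x)|<1 on ℝ⁻.
x=-0.98: |R|=0.3657
R=1: x+9/25x²=0 ⇒ x=−25/9=-2.7778; min R=1−1/(4·9/25)=0.3056>−1
Confirm numerically:
  x=-2.212: |R|=0.54946 <1
  x=-2.157: |R|=0.51795 <1
  x=-1.890: |R|=0.39596 <1
  x=-3.152: |R|=1.42464 >1
  x=-2.943: |R|=1.17505 >1
So |R|<1 on (-2.7778, 0).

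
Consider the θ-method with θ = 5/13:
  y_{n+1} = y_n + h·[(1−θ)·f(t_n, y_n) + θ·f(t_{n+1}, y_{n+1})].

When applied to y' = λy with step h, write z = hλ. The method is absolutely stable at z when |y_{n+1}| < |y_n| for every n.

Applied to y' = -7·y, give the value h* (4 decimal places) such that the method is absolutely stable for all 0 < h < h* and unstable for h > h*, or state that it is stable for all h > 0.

Set f=λy, z=hλ:
  y_{n+1} = y_n + z·[8/13·y_n + 5/13·y_{n+1}] ⇒ (1 − 5/13z)y_{n+1} = (1 + 8/13z)y_n
  ⇒ R(z) = (1 + 8/13z)/(1 − 5/13z).

Solve |R(x)|<1 on ℝ⁻.
x=-1.61: |R|=0.0057
R=−1: 1+8/13x = −1+5/13x ⇒ -3/13x=2 ⇒ x=2/(-3/13)=-8.6667
Confirm numerically:
  x=-7.170: |R|=0.90809 <1
  x=-6.738: |R|=0.87608 <1
  x=-4.764: |R|=0.68202 <1
  x=-3.916: |R|=0.56255 <1
  x=-9.018: |R|=1.01814 >1
  x=-8.964: |R|=1.01543 >1
  x=-8.748: |R|=1.00430 >1
Interval (-8.6667, 0).

(-8.6667,0); λ=-7 ⇒ h* = (26/3)/7 = 1.2381.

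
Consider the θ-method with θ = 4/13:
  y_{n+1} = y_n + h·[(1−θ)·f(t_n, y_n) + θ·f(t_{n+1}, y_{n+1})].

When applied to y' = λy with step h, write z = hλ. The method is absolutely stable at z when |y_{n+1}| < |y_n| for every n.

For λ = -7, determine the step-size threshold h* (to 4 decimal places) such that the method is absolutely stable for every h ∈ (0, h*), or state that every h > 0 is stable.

Set f=λy, z=hλ:
  y_{n+1} = y_n + z·[9/13·y_n + 4/13·y_{n+1}] ⇒ (1 − 4/13z)y_{n+1} = (1 + 9/13z)y_n
  R(z) = (1 + 9/13z)/(1 − 4/13z).

Boundary: |R(x)|=1, x<0.
x=-1.17: |R|=0.1397
R=−1: 1+9/13x = −1+4/13x ⇒ -5/13x=2 ⇒ x=2/(-5/13)=-5.2000
Confirm numerically:
  x=-4.418: |R|=0.87252 <1
  x=-3.980: |R|=0.78907 <1
  x=-2.619: |R|=0.45029 <1
  x=-5.732: |R|=1.07404 >1
  x=-5.339: |R|=1.02023 >1
Interval (-5.2000, 0).

(-5.2000,0); λ=-7 ⇒ h* = (26/5)/7 = 0.7429.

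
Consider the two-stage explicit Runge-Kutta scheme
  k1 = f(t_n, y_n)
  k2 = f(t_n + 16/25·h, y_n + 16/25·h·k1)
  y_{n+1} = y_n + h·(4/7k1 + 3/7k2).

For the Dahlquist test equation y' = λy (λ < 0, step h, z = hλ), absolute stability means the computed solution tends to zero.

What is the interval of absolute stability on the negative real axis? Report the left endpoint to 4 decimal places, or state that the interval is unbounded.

Test eqn y'=λy, z=hλ:
  k1=λy_n ⇒ h·k1=z·y_n;  k2=λ(1+16/25z)y_n ⇒ h·k2=z(1+16/25z)y_n
  y_{n+1}/y_n = 1 + 4/7z + 3/7z(1+16/25z) = 1 + z + 48/175z²
  R(z) = 1 + z + 48/175z².

Find x<0 with |R(x)|<1.
x=-0.87: |R|=0.3376
R=1: x+48/175x²=0 ⇒ x=−175/48=-3.6458; min R=1−1/(4·48/175)=0.0885>−1
Confirm numerically:
  x=-3.579: |R|=0.93439 <1
  x=-2.944: |R|=0.43327 <1
  x=-2.121: |R|=0.11291 <1
  x=-4.085: |R|=1.49207 >1
  x=-3.762: |R|=1.11987 >1
So |R|<1 on (-3.6458, 0).

(-3.6458, 0).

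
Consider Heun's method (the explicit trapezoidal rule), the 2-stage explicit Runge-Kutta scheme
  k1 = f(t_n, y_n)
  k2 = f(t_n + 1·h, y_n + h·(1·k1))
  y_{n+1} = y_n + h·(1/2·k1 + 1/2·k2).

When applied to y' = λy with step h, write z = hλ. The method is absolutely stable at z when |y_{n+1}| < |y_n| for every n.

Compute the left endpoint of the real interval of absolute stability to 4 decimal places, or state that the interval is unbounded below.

left endpoint -2.0000.

On y'=λy, z=hλ:
  order 2, 2-stage ⇒ R(z)=1+z+z^2/2
  (e.g. R(-1.58)=0.66820, |R|=0.66820)

Need |R(x)|<1, x<0.
x=-1.58: |R|=0.6682
|R(-0.97)|=0.5005 |R(-0.66)|=0.5578 |R(-0.6)|=0.5800
Bisect:
  x_lo=-2.4888 |R|=1.6082  x_hi=-0.3132 |R|=0.7358
  mid=-1.40100 |R|=0.58040 →hi
  mid=-1.94489 |R|=0.94641 →hi
  mid=-2.21683 |R|=1.24034 →lo
  mid=-2.08086 |R|=1.08413 →lo
  mid=-2.01287 |R|=1.01296 →lo
  mid=-1.97888 |R|=0.97910 →hi
  mid=-1.99588 |R|=0.99588 →hi
  mid=-2.00437 |R|=1.00438 →lo
  ...
  [-2.00013,-1.99999] ⇒ x*=-2.0000
So |R|<1 on (-2.0000, 0).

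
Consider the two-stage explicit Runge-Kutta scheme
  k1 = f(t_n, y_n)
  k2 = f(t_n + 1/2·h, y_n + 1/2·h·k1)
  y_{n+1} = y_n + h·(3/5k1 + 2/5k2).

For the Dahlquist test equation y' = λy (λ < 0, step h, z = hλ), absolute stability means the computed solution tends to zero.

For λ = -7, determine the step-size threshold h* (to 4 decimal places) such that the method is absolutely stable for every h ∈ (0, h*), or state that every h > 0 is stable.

(-5.0000,0); λ=-7 ⇒ h* = (5)/7 = 0.7143.

With y'=λy (z=hλ):
  k1=λy_n ⇒ h·k1=z·y_n;  k2=λ(1+1/2z)y_n ⇒ h·k2=z(1+1/2z)y_n
  y_{n+1}/y_n = 1 + 3/5z + 2/5z(1+1/2z) = 1 + z + 1/5z²
  ⇒ R(z) = 1 + z + 1/5z².

Solve |R(x)|<1 on ℝ⁻.
x=-0.49: |R|=0.5580
R=1: x+1/5x²=0 ⇒ x=−5=-5.0000; min R=1−1/(4·1/5)=-0.2500>−1
Confirm numerically:
  x=-3.911: |R|=0.14818 <1
  x=-2.608: |R|=0.24767 <1
  x=-2.537: |R|=0.24973 <1
  x=-5.364: |R|=1.39050 >1
  x=-5.099: |R|=1.10096 >1
Stable set (-5.0000, 0).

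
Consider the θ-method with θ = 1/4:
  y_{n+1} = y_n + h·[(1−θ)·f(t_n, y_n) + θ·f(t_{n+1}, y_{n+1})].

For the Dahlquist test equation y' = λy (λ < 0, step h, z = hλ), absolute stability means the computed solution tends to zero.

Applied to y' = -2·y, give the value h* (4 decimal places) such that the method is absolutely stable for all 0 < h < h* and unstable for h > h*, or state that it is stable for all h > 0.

(-4.0000,0); λ=-2 ⇒ h* = (4)/2 = 2.0000.

On y'=λy, z=hλ:
  y_{n+1} = y_n + z·[3/4·y_n + 1/4·y_{n+1}] ⇒ (1 − 1/4z)y_{n+1} = (1 + 3/4z)y_n
  so R(z) = (1 + 3/4z)/(1 − 1/4z).

Boundary: |R(x)|=1, x<0.
x=-1.09: |R|=0.1434
R=−1: 1+3/4x = −1+1/4x ⇒ -1/2x=2 ⇒ x=2/(-1/2)=-4.0000
Confirm numerically:
  x=-3.875: |R|=0.96825 <1
  x=-3.785: |R|=0.94477 <1
  x=-2.961: |R|=0.70148 <1
  x=-2.667: |R|=0.60012 <1
  x=-4.590: |R|=1.13737 >1
  x=-4.588: |R|=1.13694 >1
  x=-4.037: |R|=1.00921 >1
Interval (-4.0000, 0).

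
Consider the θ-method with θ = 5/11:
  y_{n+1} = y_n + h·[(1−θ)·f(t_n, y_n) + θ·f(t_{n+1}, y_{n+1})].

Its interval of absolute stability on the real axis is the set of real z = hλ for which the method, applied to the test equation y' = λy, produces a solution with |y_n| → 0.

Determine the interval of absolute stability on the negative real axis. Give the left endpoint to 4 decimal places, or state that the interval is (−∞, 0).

Set f=λy, z=hλ:
  y_{n+1} = y_n + z·[6/11·y_n + 5/11·y_{n+1}] ⇒ (1 − 5/11z)y_{n+1} = (1 + 6/11z)y_n
  so R(z) = (1 + 6/11z)/(1 − 5/11z).

Boundary: |R(x)|=1, x<0.
x=-0.79: |R|=0.4187
R=−1: 1+6/11x = −1+5/11x ⇒ -1/11x=2 ⇒ x=2/(-1/11)=-22.0000
Confirm numerically:
  x=-17.962: |R|=0.95994 <1
  x=-12.407: |R|=0.86865 <1
  x=-11.979: |R|=0.85865 <1
  x=-10.557: |R|=0.82060 <1
  x=-22.345: |R|=1.00281 >1
  x=-22.155: |R|=1.00127 >1
  x=-22.128: |R|=1.00105 >1
So |R|<1 on (-22.0000, 0).

z∈(-22.0000,0).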